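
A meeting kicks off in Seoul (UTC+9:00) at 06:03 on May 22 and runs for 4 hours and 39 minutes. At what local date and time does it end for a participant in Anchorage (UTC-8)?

Anchorage is 17:00 behind Seoul.
After 4 hours 39 minutes it is 10:42 in Seoul.
Shift by the zone difference: 10:42 − 17:00 = 17:42 on May 21 in Anchorage.

17:42 on May 21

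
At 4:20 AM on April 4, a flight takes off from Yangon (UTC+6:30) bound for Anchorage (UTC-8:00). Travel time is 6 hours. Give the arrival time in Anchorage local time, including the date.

7:50 PM on April 3

Anchorage is 14:30 behind Yangon.
After 6 hours it is 10:20 AM in Yangon.
Shift by the zone difference: 10:20 AM − 14:30 = 7:50 PM on Apr 3 in Anchorage.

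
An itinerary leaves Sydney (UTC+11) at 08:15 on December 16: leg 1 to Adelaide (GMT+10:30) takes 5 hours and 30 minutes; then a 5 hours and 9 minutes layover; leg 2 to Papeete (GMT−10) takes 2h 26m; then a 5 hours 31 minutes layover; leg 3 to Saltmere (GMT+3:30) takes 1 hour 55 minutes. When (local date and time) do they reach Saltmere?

21:16 on December 16

Convert departure to UTC: 08:15 − 11:00 = 21:15 UTC on Dec 15.
Add 5 hours and 30 minutes leg 1 → 02:45 UTC (Dec 16).
Add 5 hours and 9 minutes layover in Adelaide → 07:54 UTC.
Add 2 hours and 26 minutes leg 2 → 10:20 UTC.
Add 5 hours and 31 minutes layover in Papeete → 15:51 UTC.
Add 1 hour and 55 minutes leg 3 → 17:46 UTC.
Saltmere is UTC+3:30, so local arrival = 17:46 + 3:30 = 21:16 on Dec 16.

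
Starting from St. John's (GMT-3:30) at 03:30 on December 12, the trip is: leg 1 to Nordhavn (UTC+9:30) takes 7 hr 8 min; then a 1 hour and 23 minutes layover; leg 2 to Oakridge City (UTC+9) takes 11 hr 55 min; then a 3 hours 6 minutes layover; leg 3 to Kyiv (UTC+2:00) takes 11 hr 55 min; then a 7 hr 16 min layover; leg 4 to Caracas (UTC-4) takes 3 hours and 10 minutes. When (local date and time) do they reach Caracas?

Convert departure to UTC: 03:30 + 3:30 = 07:00 UTC on Dec 12.
Add 7 hours 8 minutes leg 1 → 14:08 UTC.
Add 1 hour 23 minutes layover in Nordhavn → 15:31 UTC.
Add 11 hours and 55 minutes leg 2 → 03:26 UTC (Dec 13).
Add 3 hours and 6 minutes layover in Oakridge City → 06:32 UTC.
Add 11 hours and 55 minutes leg 3 → 18:27 UTC.
Add 7 hours 16 minutes layover in Kyiv → 01:43 UTC (Dec 14).
Add 3 hours 10 minutes leg 4 → 04:53 UTC.
Caracas is UTC−4:00, so local arrival = 04:53 − 4:00 = 00:53 on Dec 14.

00:53 on Dec 14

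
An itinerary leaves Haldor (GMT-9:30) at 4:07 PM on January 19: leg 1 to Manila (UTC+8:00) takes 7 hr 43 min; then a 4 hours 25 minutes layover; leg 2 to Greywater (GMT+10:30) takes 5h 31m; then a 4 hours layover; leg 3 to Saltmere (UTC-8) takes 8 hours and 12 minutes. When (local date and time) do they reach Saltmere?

Convert departure to UTC: 4:07 PM + 9:30 = 1:37 AM UTC on Jan 20.
Add 7 hours and 43 minutes leg 1 → 9:20 AM UTC.
Add 4 hours and 25 minutes layover in Manila → 1:45 PM UTC.
Add 5 hours 31 minutes leg 2 → 7:16 PM UTC.
Add 4 hours layover in Greywater → 11:16 PM UTC.
Add 8 hours 12 minutes leg 3 → 7:28 AM UTC (Jan 21).
Saltmere is UTC−8:00, so local arrival = 7:28 AM − 8:00 = 11:28 PM on Jan 20.

11:28 PM on Jan 20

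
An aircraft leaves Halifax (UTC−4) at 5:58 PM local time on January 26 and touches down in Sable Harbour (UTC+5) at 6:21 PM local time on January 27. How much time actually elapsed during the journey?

15 hours 23 minutes

Departure in UTC: 5:58 PM + 4:00 = 9:58 PM on Jan 26.
Arrival in UTC: 6:21 PM − 5:00 = 1:21 PM on Jan 27.
Elapsed = 1:21 PM − 9:58 PM (+1 day) = 15 hours 23 minutes.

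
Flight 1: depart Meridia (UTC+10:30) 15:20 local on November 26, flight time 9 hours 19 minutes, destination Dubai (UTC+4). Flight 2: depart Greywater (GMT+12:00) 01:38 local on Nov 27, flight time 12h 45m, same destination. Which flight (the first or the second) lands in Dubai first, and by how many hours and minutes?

Flight 1 in UTC: 15:20 − 10:30 = 04:50 on Nov 26.
+9 hours and 19 minutes → arrive 14:09 UTC on Nov 26.
Flight 2 in UTC: 01:38 − 12:00 = 13:38 on Nov 26.
+12 hours 45 minutes → arrive 02:23 UTC on Nov 27.
Flight 1 lands earlier by 12 hours 14 minutes.

the first, by 12 hours 14 minutes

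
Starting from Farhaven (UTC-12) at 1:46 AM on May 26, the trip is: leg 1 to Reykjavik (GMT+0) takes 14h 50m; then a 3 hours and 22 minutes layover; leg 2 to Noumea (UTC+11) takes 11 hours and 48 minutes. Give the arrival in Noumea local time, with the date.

Convert departure to UTC: 1:46 AM + 12:00 = 1:46 PM UTC on May 26.
Add 14 hours and 50 minutes leg 1 → 4:36 AM UTC (May 27).
Add 3 hours and 22 minutes layover in Reykjavik → 7:58 AM UTC.
Add 11 hours 48 minutes leg 2 → 7:46 PM UTC.
Noumea is UTC+11:00, so local arrival = 7:46 PM + 11:00 = 6:46 AM on May 28.

6:46 AM on May 28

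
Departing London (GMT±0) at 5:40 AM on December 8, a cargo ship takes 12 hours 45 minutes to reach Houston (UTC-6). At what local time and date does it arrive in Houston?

12:25 PM on December 8

London is at UTC+0, so departure is already 5:40 AM UTC on Dec 8.
Add 12 hours and 45 minutes travel time → 6:25 PM UTC.
Houston is UTC−6:00, so local arrival = 6:25 PM − 6:00 = 12:25 PM on Dec 8.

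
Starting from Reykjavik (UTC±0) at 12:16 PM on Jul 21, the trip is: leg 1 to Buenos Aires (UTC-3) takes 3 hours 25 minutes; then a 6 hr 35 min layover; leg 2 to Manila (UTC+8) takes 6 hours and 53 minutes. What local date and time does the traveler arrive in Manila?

1:09 PM on July 22

Reykjavik is at UTC+0, so departure is already 12:16 PM UTC on Jul 21.
Add 3 hours and 25 minutes leg 1 → 3:41 PM UTC.
Add 6 hours and 35 minutes layover in Buenos Aires → 10:16 PM UTC.
Add 6 hours 53 minutes leg 2 → 5:09 AM UTC (Jul 22).
Manila is UTC+8:00, so local arrival = 5:09 AM + 8:00 = 1:09 PM on Jul 22.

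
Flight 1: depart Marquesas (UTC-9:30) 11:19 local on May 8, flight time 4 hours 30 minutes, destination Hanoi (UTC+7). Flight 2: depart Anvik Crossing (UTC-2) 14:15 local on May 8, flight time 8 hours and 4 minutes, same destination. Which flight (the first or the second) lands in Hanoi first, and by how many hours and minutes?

Flight 1 in UTC: 11:19 + 9:30 = 20:49 on May 8.
+4 hours and 30 minutes → arrive 01:19 UTC on May 9.
Flight 2 in UTC: 14:15 + 2:00 = 16:15 on May 8.
+8 hours 4 minutes → arrive 00:19 UTC on May 9.
Flight 2 lands earlier by 1 hour.

the second, by 1 hour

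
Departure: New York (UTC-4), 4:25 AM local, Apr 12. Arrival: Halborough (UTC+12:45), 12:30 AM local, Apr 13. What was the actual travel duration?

Departure in UTC: 4:25 AM + 4:00 = 8:25 AM on Apr 12.
Arrival in UTC: 12:30 AM − 12:45 = 11:45 AM on Apr 12.
Elapsed = 11:45 AM − 8:25 AM = 3 hours 20 minutes.

3 hours 20 minutes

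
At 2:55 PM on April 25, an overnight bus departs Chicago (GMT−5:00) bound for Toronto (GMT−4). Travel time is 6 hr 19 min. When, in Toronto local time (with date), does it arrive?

10:14 PM on April 25

Convert departure to UTC: 2:55 PM + 5:00 = 7:55 PM UTC on Apr 25.
Add 6 hours and 19 minutes travel time → 2:14 AM UTC (Apr 26).
Toronto is UTC−4:00, so local arrival = 2:14 AM − 4:00 = 10:14 PM on Apr 25.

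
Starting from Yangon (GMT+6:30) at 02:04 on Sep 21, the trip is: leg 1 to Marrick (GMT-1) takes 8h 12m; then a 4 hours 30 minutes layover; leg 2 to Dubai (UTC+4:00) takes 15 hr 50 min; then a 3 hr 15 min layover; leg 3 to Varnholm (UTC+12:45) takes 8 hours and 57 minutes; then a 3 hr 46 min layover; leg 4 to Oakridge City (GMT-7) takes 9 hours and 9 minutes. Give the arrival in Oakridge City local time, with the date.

Convert departure to UTC: 02:04 − 6:30 = 19:34 UTC on Sep 20.
Add 8 hours and 12 minutes leg 1 → 03:46 UTC (Sep 21).
Add 4 hours and 30 minutes layover in Marrick → 08:16 UTC.
Add 15 hours and 50 minutes leg 2 → 00:06 UTC (Sep 22).
Add 3 hours 15 minutes layover in Dubai → 03:21 UTC.
Add 8 hours 57 minutes leg 3 → 12:18 UTC.
Add 3 hours 46 minutes layover in Varnholm → 16:04 UTC.
Add 9 hours 9 minutes leg 4 → 01:13 UTC (Sep 23).
Oakridge City is UTC−7:00, so local arrival = 01:13 − 7:00 = 18:13 on Sep 22.

18:13 on September 22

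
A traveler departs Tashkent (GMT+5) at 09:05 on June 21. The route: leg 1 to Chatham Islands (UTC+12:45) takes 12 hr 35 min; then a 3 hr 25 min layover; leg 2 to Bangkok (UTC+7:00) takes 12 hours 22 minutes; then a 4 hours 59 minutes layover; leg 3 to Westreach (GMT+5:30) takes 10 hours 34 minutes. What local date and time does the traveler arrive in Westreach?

05:30 on June 23

Convert departure to UTC: 09:05 − 5:00 = 04:05 UTC on Jun 21.
Add 12 hours and 35 minutes leg 1 → 16:40 UTC.
Add 3 hours 25 minutes layover in Chatham Islands → 20:05 UTC.
Add 12 hours and 22 minutes leg 2 → 08:27 UTC (Jun 22).
Add 4 hours 59 minutes layover in Bangkok → 13:26 UTC.
Add 10 hours and 34 minutes leg 3 → 00:00 UTC (Jun 23).
Westreach is UTC+5:30, so local arrival = 00:00 + 5:30 = 05:30 on Jun 23.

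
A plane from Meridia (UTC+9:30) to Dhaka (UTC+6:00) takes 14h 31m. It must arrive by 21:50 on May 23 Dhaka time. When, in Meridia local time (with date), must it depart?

10:49 on May 23

Target arrival in UTC: 21:50 − 6:00 = 15:50 on May 23.
Subtract 14 hours 31 minutes → departure 01:19 UTC on May 23.
Meridia is UTC+9:30: 01:19 + 9:30 = 10:49 on May 23.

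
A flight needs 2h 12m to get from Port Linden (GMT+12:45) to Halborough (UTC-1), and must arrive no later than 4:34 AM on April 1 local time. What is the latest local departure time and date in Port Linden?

4:07 PM on Apr 1

Target arrival in UTC: 4:34 AM + 1:00 = 5:34 AM on Apr 1.
Subtract 2 hours 12 minutes → departure 3:22 AM UTC on Apr 1.
Port Linden is UTC+12:45: 3:22 AM + 12:45 = 4:07 PM on Apr 1.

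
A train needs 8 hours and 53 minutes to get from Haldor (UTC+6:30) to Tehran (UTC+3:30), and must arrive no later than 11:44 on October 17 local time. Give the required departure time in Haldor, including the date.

Target arrival in UTC: 11:44 − 3:30 = 08:14 on Oct 17.
Subtract 8 hours and 53 minutes → departure 23:21 UTC on Oct 16.
Haldor is UTC+6:30: 23:21 + 6:30 = 05:51 on Oct 17.

05:51 on October 17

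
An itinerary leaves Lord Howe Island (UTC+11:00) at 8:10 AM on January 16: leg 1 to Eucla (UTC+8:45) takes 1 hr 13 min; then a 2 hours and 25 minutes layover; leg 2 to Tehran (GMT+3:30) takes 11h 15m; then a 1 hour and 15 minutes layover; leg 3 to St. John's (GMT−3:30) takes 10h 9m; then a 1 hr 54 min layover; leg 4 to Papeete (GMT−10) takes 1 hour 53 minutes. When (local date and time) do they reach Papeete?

5:14 PM on Jan 16

Convert departure to UTC: 8:10 AM − 11:00 = 9:10 PM UTC on Jan 15.
Add 1 hour 13 minutes leg 1 → 10:23 PM UTC.
Add 2 hours 25 minutes layover in Eucla → 12:48 AM UTC (Jan 16).
Add 11 hours and 15 minutes leg 2 → 12:03 PM UTC.
Add 1 hour and 15 minutes layover in Tehran → 1:18 PM UTC.
Add 10 hours and 9 minutes leg 3 → 11:27 PM UTC.
Add 1 hour and 54 minutes layover in St. John's → 1:21 AM UTC (Jan 17).
Add 1 hour 53 minutes leg 4 → 3:14 AM UTC.
Papeete is UTC−10:00, so local arrival = 3:14 AM − 10:00 = 5:14 PM on Jan 16.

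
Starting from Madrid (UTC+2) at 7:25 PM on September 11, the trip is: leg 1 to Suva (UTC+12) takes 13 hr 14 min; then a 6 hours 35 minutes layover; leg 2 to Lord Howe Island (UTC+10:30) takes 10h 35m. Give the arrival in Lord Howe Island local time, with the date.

10:19 AM on September 13

Convert departure to UTC: 7:25 PM − 2:00 = 5:25 PM UTC on Sep 11.
Add 13 hours 14 minutes leg 1 → 6:39 AM UTC (Sep 12).
Add 6 hours 35 minutes layover in Suva → 1:14 PM UTC.
Add 10 hours and 35 minutes leg 2 → 11:49 PM UTC.
Lord Howe Island is UTC+10:30, so local arrival = 11:49 PM + 10:30 = 10:19 AM on Sep 13.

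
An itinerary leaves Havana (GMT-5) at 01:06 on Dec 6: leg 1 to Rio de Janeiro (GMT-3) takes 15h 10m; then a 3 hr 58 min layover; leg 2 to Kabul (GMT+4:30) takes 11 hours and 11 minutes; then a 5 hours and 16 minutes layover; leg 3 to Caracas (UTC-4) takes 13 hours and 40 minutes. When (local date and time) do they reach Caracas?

Convert departure to UTC: 01:06 + 5:00 = 06:06 UTC on Dec 6.
Add 15 hours and 10 minutes leg 1 → 21:16 UTC.
Add 3 hours and 58 minutes layover in Rio de Janeiro → 01:14 UTC (Dec 7).
Add 11 hours 11 minutes leg 2 → 12:25 UTC.
Add 5 hours 16 minutes layover in Kabul → 17:41 UTC.
Add 13 hours 40 minutes leg 3 → 07:21 UTC (Dec 8).
Caracas is UTC−4:00, so local arrival = 07:21 − 4:00 = 03:21 on Dec 8.

03:21 on December 8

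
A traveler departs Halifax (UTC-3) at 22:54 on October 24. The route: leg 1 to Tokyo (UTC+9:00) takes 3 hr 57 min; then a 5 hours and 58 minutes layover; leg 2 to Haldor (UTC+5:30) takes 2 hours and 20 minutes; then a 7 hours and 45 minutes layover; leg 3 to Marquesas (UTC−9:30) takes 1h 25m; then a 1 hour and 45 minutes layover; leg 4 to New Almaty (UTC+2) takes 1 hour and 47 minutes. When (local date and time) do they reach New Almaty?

04:51 on October 26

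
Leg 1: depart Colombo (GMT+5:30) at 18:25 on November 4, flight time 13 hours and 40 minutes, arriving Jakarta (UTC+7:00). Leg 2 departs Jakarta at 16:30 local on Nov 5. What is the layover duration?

6 hours 55 minutes

Convert departure to UTC: 18:25 − 5:30 = 12:55 UTC on Nov 4.
Add 13 hours and 40 minutes flight time → 02:35 UTC (Nov 5).
Jakarta is UTC+7:00, so local arrival = 02:35 + 7:00 = 09:35 on Nov 5.
Layover = 16:30 − 09:35 = 6 hours 55 minutes.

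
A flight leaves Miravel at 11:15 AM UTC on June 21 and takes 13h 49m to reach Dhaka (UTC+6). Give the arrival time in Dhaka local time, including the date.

Departure is given in UTC: 11:15 AM on Jun 21.
Add 13 hours and 49 minutes → 1:04 AM UTC (Jun 22).
Dhaka is UTC+6:00: 1:04 AM + 6:00 = 7:04 AM on Jun 22.

7:04 AM on Jun 22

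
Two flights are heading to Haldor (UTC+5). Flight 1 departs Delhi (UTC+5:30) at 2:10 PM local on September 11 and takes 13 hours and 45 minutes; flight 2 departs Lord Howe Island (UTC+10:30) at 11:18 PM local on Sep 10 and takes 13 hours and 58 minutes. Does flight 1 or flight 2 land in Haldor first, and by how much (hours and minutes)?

Flight 1 in UTC: 2:10 PM − 5:30 = 8:40 AM on Sep 11.
+13 hours 45 minutes → arrive 10:25 PM UTC on Sep 11.
Flight 2 in UTC: 11:18 PM − 10:30 = 12:48 PM on Sep 10.
+13 hours and 58 minutes → arrive 2:46 AM UTC on Sep 11.
Flight 2 lands earlier by 19 hours 39 minutes.

the second, by 19 hours 39 minutes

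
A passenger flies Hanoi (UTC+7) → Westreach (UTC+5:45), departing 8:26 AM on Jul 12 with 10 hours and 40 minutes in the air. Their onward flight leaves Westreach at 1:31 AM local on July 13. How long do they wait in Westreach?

7 hours 40 minutes

Convert departure to UTC: 8:26 AM − 7:00 = 1:26 AM UTC on Jul 12.
Add 10 hours and 40 minutes flight time → 12:06 PM UTC.
Westreach is UTC+5:45, so local arrival = 12:06 PM + 5:45 = 5:51 PM on Jul 12.
Layover = 1:31 AM − 5:51 PM (+1 day) = 7 hours 40 minutes.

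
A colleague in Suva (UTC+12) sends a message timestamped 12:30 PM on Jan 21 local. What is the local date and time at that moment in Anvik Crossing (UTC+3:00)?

3:30 AM on Jan 21

In UTC: 12:30 PM − 12:00 = 12:30 AM on Jan 21.
Anvik Crossing is UTC+3:00: 12:30 AM + 3:00 = 3:30 AM on Jan 21.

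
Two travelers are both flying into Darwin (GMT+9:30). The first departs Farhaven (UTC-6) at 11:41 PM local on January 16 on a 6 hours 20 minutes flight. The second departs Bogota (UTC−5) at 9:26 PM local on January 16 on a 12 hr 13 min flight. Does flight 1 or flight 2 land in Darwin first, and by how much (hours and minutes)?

the first, by 2 hours 38 minutes

Flight 1 in UTC: 11:41 PM + 6:00 = 5:41 AM on Jan 17.
+6 hours and 20 minutes → arrive 12:01 PM UTC on Jan 17.
Flight 2 in UTC: 9:26 PM + 5:00 = 2:26 AM on Jan 17.
+12 hours 13 minutes → arrive 2:39 PM UTC on Jan 17.
Flight 1 lands earlier by 2 hours 38 minutes.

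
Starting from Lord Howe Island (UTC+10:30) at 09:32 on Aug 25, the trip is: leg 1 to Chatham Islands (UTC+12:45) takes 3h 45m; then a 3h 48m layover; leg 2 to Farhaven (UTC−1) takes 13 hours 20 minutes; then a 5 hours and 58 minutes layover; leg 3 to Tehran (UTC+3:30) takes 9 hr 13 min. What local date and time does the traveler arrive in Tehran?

14:36 on Aug 26

Convert departure to UTC: 09:32 − 10:30 = 23:02 UTC on Aug 24.
Add 3 hours and 45 minutes leg 1 → 02:47 UTC (Aug 25).
Add 3 hours 48 minutes layover in Chatham Islands → 06:35 UTC.
Add 13 hours 20 minutes leg 2 → 19:55 UTC.
Add 5 hours and 58 minutes layover in Farhaven → 01:53 UTC (Aug 26).
Add 9 hours and 13 minutes leg 3 → 11:06 UTC.
Tehran is UTC+3:30, so local arrival = 11:06 + 3:30 = 14:36 on Aug 26.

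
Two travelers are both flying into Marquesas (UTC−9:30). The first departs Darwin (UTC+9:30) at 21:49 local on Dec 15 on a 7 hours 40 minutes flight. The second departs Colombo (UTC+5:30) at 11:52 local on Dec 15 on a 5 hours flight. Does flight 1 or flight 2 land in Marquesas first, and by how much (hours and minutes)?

Flight 1 in UTC: 21:49 − 9:30 = 12:19 on Dec 15.
+7 hours and 40 minutes → arrive 19:59 UTC on Dec 15.
Flight 2 in UTC: 11:52 − 5:30 = 06:22 on Dec 15.
+5 hours → arrive 11:22 UTC on Dec 15.
Flight 2 lands earlier by 8 hours 37 minutes.

the second, by 8 hours 37 minutes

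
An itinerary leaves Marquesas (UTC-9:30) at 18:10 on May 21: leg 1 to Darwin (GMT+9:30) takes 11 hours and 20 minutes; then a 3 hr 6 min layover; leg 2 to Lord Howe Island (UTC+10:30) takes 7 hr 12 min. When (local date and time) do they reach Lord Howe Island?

11:48 on May 23

Convert departure to UTC: 18:10 + 9:30 = 03:40 UTC on May 22.
Add 11 hours and 20 minutes leg 1 → 15:00 UTC.
Add 3 hours 6 minutes layover in Darwin → 18:06 UTC.
Add 7 hours 12 minutes leg 2 → 01:18 UTC (May 23).
Lord Howe Island is UTC+10:30, so local arrival = 01:18 + 10:30 = 11:48 on May 23.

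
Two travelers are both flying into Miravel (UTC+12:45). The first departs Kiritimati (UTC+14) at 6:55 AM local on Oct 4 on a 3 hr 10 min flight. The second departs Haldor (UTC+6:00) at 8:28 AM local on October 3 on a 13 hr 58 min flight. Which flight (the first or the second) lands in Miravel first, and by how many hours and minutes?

Flight 1 in UTC: 6:55 AM − 14:00 = 4:55 PM on Oct 3.
+3 hours 10 minutes → arrive 8:05 PM UTC on Oct 3.
Flight 2 in UTC: 8:28 AM − 6:00 = 2:28 AM on Oct 3.
+13 hours and 58 minutes → arrive 4:26 PM UTC on Oct 3.
Flight 2 lands earlier by 3 hours 39 minutes.

the second, by 3 hours 39 minutes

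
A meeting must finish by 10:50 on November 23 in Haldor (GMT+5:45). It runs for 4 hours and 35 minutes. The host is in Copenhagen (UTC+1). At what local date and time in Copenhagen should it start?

Target end time in UTC: 10:50 − 5:45 = 05:05 on Nov 23.
Subtract 4 hours and 35 minutes → start 00:30 UTC on Nov 23.
Copenhagen is UTC+1:00: 00:30 + 1:00 = 01:30 on Nov 23.

01:30 on November 23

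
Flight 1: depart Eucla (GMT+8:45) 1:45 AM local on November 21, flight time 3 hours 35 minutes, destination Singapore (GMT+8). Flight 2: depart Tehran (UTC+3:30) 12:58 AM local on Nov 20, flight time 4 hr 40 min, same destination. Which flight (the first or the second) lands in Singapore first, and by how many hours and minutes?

the second, by 18 hours 27 minutes

Flight 1 in UTC: 1:45 AM − 8:45 = 5:00 PM on Nov 20.
+3 hours and 35 minutes → arrive 8:35 PM UTC on Nov 20.
Flight 2 in UTC: 12:58 AM − 3:30 = 9:28 PM on Nov 19.
+4 hours 40 minutes → arrive 2:08 AM UTC on Nov 20.
Flight 2 lands earlier by 18 hours 27 minutes.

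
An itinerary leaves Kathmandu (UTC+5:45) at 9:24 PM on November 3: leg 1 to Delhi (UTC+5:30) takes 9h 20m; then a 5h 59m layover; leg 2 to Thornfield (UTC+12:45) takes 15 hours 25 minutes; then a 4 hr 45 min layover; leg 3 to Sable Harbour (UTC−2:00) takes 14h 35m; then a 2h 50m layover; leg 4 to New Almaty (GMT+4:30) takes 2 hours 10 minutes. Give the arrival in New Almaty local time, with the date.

Convert departure to UTC: 9:24 PM − 5:45 = 3:39 PM UTC on Nov 3.
Add 9 hours 20 minutes leg 1 → 12:59 AM UTC (Nov 4).
Add 5 hours and 59 minutes layover in Delhi → 6:58 AM UTC.
Add 15 hours 25 minutes leg 2 → 10:23 PM UTC.
Add 4 hours 45 minutes layover in Thornfield → 3:08 AM UTC (Nov 5).
Add 14 hours and 35 minutes leg 3 → 5:43 PM UTC.
Add 2 hours and 50 minutes layover in Sable Harbour → 8:33 PM UTC.
Add 2 hours 10 minutes leg 4 → 10:43 PM UTC.
New Almaty is UTC+4:30, so local arrival = 10:43 PM + 4:30 = 3:13 AM on Nov 6.

3:13 AM on Nov 6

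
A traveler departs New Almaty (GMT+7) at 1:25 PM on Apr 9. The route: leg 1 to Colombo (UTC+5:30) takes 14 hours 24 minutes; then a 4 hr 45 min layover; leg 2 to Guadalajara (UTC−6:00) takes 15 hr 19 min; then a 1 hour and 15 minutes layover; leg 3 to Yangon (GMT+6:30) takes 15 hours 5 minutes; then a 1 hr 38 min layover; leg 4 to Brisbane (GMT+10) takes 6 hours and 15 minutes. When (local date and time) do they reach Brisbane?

Convert departure to UTC: 1:25 PM − 7:00 = 6:25 AM UTC on Apr 9.
Add 14 hours and 24 minutes leg 1 → 8:49 PM UTC.
Add 4 hours and 45 minutes layover in Colombo → 1:34 AM UTC (Apr 10).
Add 15 hours 19 minutes leg 2 → 4:53 PM UTC.
Add 1 hour and 15 minutes layover in Guadalajara → 6:08 PM UTC.
Add 15 hours and 5 minutes leg 3 → 9:13 AM UTC (Apr 11).
Add 1 hour and 38 minutes layover in Yangon → 10:51 AM UTC.
Add 6 hours 15 minutes leg 4 → 5:06 PM UTC.
Brisbane is UTC+10:00, so local arrival = 5:06 PM + 10:00 = 3:06 AM on Apr 12.

3:06 AM on April 12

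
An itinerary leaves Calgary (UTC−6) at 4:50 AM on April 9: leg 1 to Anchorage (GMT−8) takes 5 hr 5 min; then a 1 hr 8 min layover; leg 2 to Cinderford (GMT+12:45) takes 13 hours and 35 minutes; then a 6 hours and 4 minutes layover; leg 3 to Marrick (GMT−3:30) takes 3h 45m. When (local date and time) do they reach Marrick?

12:57 PM on April 10

Convert departure to UTC: 4:50 AM + 6:00 = 10:50 AM UTC on Apr 9.
Add 5 hours and 5 minutes leg 1 → 3:55 PM UTC.
Add 1 hour and 8 minutes layover in Anchorage → 5:03 PM UTC.
Add 13 hours and 35 minutes leg 2 → 6:38 AM UTC (Apr 10).
Add 6 hours and 4 minutes layover in Cinderford → 12:42 PM UTC.
Add 3 hours and 45 minutes leg 3 → 4:27 PM UTC.
Marrick is UTC−3:30, so local arrival = 4:27 PM − 3:30 = 12:57 PM on Apr 10.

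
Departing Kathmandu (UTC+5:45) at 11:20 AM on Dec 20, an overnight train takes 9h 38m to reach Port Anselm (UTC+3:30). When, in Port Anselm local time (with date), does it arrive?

6:43 PM on December 20

Convert departure to UTC: 11:20 AM − 5:45 = 5:35 AM UTC on Dec 20.
Add 9 hours and 38 minutes travel time → 3:13 PM UTC.
Port Anselm is UTC+3:30, so local arrival = 3:13 PM + 3:30 = 6:43 PM on Dec 20.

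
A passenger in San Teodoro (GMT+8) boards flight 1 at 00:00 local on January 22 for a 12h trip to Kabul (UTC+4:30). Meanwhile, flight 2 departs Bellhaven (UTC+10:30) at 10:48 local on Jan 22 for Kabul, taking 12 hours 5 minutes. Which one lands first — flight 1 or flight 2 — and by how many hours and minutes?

the first, by 8 hours 23 minutes

Flight 1 in UTC: 00:00 − 8:00 = 16:00 on Jan 21.
+12 hours → arrive 04:00 UTC on Jan 22.
Flight 2 in UTC: 10:48 − 10:30 = 00:18 on Jan 22.
+12 hours and 5 minutes → arrive 12:23 UTC on Jan 22.
Flight 1 lands earlier by 8 hours 23 minutes.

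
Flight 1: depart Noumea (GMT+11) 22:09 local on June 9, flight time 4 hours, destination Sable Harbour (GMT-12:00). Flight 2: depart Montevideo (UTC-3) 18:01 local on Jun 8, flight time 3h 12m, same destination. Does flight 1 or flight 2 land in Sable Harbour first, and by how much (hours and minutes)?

Flight 1 in UTC: 22:09 − 11:00 = 11:09 on Jun 9.
+4 hours → arrive 15:09 UTC on Jun 9.
Flight 2 in UTC: 18:01 + 3:00 = 21:01 on Jun 8.
+3 hours 12 minutes → arrive 00:13 UTC on Jun 9.
Flight 2 lands earlier by 14 hours 56 minutes.

the second, by 14 hours 56 minutes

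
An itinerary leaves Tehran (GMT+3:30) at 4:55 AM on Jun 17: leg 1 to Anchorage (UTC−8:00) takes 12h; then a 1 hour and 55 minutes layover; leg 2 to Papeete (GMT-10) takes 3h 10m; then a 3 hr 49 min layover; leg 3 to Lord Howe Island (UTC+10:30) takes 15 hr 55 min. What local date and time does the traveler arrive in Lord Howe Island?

Convert departure to UTC: 4:55 AM − 3:30 = 1:25 AM UTC on Jun 17.
Add 12 hours leg 1 → 1:25 PM UTC.
Add 1 hour and 55 minutes layover in Anchorage → 3:20 PM UTC.
Add 3 hours and 10 minutes leg 2 → 6:30 PM UTC.
Add 3 hours 49 minutes layover in Papeete → 10:19 PM UTC.
Add 15 hours 55 minutes leg 3 → 2:14 PM UTC (Jun 18).
Lord Howe Island is UTC+10:30, so local arrival = 2:14 PM + 10:30 = 12:44 AM on Jun 19.

12:44 AM on June 19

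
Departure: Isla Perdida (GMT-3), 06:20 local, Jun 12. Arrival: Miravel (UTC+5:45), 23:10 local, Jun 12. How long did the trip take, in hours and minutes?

Departure in UTC: 06:20 + 3:00 = 09:20 on Jun 12.
Arrival in UTC: 23:10 − 5:45 = 17:25 on Jun 12.
Elapsed = 17:25 − 09:20 = 8 hours 5 minutes.

8 hours 5 minutes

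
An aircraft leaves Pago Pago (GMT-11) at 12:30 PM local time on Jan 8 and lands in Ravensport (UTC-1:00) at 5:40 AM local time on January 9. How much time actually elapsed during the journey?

7 hours 10 minutes

Ravensport is 10:00 ahead of Pago Pago.
Clock-face elapsed time (ignoring zones) is 17 hours 10 minutes.
Actual elapsed = 17 hours 10 minutes − 10:00 = 7 hours 10 minutes.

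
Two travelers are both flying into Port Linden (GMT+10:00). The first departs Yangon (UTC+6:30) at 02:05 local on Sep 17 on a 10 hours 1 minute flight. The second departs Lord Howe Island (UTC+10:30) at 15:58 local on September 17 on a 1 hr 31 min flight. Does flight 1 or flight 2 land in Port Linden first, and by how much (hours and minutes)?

the first, by 1 hour 23 minutes

Flight 1 in UTC: 02:05 − 6:30 = 19:35 on Sep 16.
+10 hours 1 minute → arrive 05:36 UTC on Sep 17.
Flight 2 in UTC: 15:58 − 10:30 = 05:28 on Sep 17.
+1 hour and 31 minutes → arrive 06:59 UTC on Sep 17.
Flight 1 lands earlier by 1 hour 23 minutes.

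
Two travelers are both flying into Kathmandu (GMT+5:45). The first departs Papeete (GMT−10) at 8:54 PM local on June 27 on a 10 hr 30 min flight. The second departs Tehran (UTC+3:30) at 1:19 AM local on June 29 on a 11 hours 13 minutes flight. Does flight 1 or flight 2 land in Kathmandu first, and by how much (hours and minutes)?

the first, by 15 hours 38 minutes

Flight 1 in UTC: 8:54 PM + 10:00 = 6:54 AM on Jun 28.
+10 hours 30 minutes → arrive 5:24 PM UTC on Jun 28.
Flight 2 in UTC: 1:19 AM − 3:30 = 9:49 PM on Jun 28.
+11 hours and 13 minutes → arrive 9:02 AM UTC on Jun 29.
Flight 1 lands earlier by 15 hours 38 minutes.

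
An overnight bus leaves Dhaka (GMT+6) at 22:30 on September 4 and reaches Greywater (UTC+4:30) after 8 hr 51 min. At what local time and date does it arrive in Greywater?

Greywater is 1:30 behind Dhaka.
After 8 hours and 51 minutes it is 07:21 (Sep 5) in Dhaka.
Shift by the zone difference: 07:21 − 1:30 = 05:51 on Sep 5 in Greywater.

05:51 on Sep 5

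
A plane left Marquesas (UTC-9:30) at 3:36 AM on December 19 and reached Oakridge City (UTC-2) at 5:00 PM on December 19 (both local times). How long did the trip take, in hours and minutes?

Departure in UTC: 3:36 AM + 9:30 = 1:06 PM on Dec 19.
Arrival in UTC: 5:00 PM + 2:00 = 7:00 PM on Dec 19.
Elapsed = 7:00 PM − 1:06 PM = 5 hours 54 minutes.

5 hours 54 minutes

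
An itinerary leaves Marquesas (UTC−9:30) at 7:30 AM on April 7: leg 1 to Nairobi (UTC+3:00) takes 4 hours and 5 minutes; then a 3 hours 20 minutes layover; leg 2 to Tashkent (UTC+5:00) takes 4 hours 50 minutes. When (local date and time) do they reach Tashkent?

Convert departure to UTC: 7:30 AM + 9:30 = 5:00 PM UTC on Apr 7.
Add 4 hours and 5 minutes leg 1 → 9:05 PM UTC.
Add 3 hours 20 minutes layover in Nairobi → 12:25 AM UTC (Apr 8).
Add 4 hours 50 minutes leg 2 → 5:15 AM UTC.
Tashkent is UTC+5:00, so local arrival = 5:15 AM + 5:00 = 10:15 AM on Apr 8.

10:15 AM on Apr 8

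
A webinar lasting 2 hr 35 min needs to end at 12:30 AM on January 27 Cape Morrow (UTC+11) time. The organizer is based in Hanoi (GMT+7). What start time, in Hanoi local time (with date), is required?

5:55 PM on January 26

Target end time in UTC: 12:30 AM − 11:00 = 1:30 PM on Jan 26.
Subtract 2 hours 35 minutes → start 10:55 AM UTC on Jan 26.
Hanoi is UTC+7:00: 10:55 AM + 7:00 = 5:55 PM on Jan 26.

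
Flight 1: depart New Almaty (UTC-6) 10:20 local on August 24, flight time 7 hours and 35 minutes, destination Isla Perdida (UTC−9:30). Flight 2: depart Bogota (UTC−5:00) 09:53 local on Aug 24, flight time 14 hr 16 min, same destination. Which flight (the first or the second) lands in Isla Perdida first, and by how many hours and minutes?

Flight 1 in UTC: 10:20 + 6:00 = 16:20 on Aug 24.
+7 hours and 35 minutes → arrive 23:55 UTC on Aug 24.
Flight 2 in UTC: 09:53 + 5:00 = 14:53 on Aug 24.
+14 hours 16 minutes → arrive 05:09 UTC on Aug 25.
Flight 1 lands earlier by 5 hours 14 minutes.

the first, by 5 hours 14 minutes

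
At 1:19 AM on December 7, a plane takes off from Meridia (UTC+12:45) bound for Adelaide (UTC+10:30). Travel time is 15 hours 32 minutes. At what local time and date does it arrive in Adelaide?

2:36 PM on December 7

Adelaide is 2:15 behind Meridia.
After 15 hours and 32 minutes it is 4:51 PM in Meridia.
Shift by the zone difference: 4:51 PM − 2:15 = 2:36 PM on Dec 7 in Adelaide.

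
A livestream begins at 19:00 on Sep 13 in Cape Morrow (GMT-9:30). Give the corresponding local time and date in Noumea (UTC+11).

In UTC: 19:00 + 9:30 = 04:30 on Sep 14.
Noumea is UTC+11:00: 04:30 + 11:00 = 15:30 on Sep 14.

15:30 on September 14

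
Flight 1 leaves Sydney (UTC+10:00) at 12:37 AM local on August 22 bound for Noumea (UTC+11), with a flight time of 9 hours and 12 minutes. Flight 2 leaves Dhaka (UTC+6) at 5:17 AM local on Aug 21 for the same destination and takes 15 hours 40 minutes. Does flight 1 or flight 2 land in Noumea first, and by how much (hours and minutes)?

the second, by 8 hours 52 minutes

Flight 1 in UTC: 12:37 AM − 10:00 = 2:37 PM on Aug 21.
+9 hours 12 minutes → arrive 11:49 PM UTC on Aug 21.
Flight 2 in UTC: 5:17 AM − 6:00 = 11:17 PM on Aug 20.
+15 hours and 40 minutes → arrive 2:57 PM UTC on Aug 21.
Flight 2 lands earlier by 8 hours 52 minutes.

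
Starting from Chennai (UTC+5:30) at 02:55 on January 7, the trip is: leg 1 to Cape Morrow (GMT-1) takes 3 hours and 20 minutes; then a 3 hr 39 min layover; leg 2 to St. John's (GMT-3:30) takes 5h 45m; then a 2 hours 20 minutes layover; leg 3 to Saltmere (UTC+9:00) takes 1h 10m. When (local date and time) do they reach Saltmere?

22:39 on January 7

Convert departure to UTC: 02:55 − 5:30 = 21:25 UTC on Jan 6.
Add 3 hours and 20 minutes leg 1 → 00:45 UTC (Jan 7).
Add 3 hours and 39 minutes layover in Cape Morrow → 04:24 UTC.
Add 5 hours 45 minutes leg 2 → 10:09 UTC.
Add 2 hours 20 minutes layover in St. John's → 12:29 UTC.
Add 1 hour 10 minutes leg 3 → 13:39 UTC.
Saltmere is UTC+9:00, so local arrival = 13:39 + 9:00 = 22:39 on Jan 7.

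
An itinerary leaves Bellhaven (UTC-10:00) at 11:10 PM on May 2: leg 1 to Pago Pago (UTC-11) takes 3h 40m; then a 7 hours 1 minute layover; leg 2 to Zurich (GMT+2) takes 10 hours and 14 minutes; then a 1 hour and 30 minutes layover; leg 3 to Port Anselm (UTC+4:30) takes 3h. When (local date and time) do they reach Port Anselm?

3:05 PM on May 4

Convert departure to UTC: 11:10 PM + 10:00 = 9:10 AM UTC on May 3.
Add 3 hours and 40 minutes leg 1 → 12:50 PM UTC.
Add 7 hours and 1 minute layover in Pago Pago → 7:51 PM UTC.
Add 10 hours 14 minutes leg 2 → 6:05 AM UTC (May 4).
Add 1 hour and 30 minutes layover in Zurich → 7:35 AM UTC.
Add 3 hours leg 3 → 10:35 AM UTC.
Port Anselm is UTC+4:30, so local arrival = 10:35 AM + 4:30 = 3:05 PM on May 4.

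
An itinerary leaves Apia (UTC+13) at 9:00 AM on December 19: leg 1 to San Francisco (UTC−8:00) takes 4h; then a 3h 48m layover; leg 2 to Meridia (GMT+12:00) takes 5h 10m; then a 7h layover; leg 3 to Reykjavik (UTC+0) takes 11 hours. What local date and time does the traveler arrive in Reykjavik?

Convert departure to UTC: 9:00 AM − 13:00 = 8:00 PM UTC on Dec 18.
Add 4 hours leg 1 → 12:00 AM UTC (Dec 19).
Add 3 hours and 48 minutes layover in San Francisco → 3:48 AM UTC.
Add 5 hours 10 minutes leg 2 → 8:58 AM UTC.
Add 7 hours layover in Meridia → 3:58 PM UTC.
Add 11 hours leg 3 → 2:58 AM UTC (Dec 20).
Reykjavik is UTC+0, so local arrival is the same: 2:58 AM on Dec 20.

2:58 AM on December 20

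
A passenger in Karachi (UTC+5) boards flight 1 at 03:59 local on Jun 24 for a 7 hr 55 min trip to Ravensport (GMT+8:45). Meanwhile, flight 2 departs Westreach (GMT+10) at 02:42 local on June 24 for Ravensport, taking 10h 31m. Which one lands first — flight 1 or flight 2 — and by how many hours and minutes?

Flight 1 in UTC: 03:59 − 5:00 = 22:59 on Jun 23.
+7 hours 55 minutes → arrive 06:54 UTC on Jun 24.
Flight 2 in UTC: 02:42 − 10:00 = 16:42 on Jun 23.
+10 hours 31 minutes → arrive 03:13 UTC on Jun 24.
Flight 2 lands earlier by 3 hours 41 minutes.

the second, by 3 hours 41 minutes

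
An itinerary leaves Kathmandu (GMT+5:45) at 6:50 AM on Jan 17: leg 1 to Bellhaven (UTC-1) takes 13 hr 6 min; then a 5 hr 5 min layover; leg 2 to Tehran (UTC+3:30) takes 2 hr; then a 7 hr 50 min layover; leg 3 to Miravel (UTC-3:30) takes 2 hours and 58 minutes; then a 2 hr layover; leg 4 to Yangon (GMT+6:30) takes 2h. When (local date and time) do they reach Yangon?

Convert departure to UTC: 6:50 AM − 5:45 = 1:05 AM UTC on Jan 17.
Add 13 hours and 6 minutes leg 1 → 2:11 PM UTC.
Add 5 hours 5 minutes layover in Bellhaven → 7:16 PM UTC.
Add 2 hours leg 2 → 9:16 PM UTC.
Add 7 hours and 50 minutes layover in Tehran → 5:06 AM UTC (Jan 18).
Add 2 hours 58 minutes leg 3 → 8:04 AM UTC.
Add 2 hours layover in Miravel → 10:04 AM UTC.
Add 2 hours leg 4 → 12:04 PM UTC.
Yangon is UTC+6:30, so local arrival = 12:04 PM + 6:30 = 6:34 PM on Jan 18.

6:34 PM on January 18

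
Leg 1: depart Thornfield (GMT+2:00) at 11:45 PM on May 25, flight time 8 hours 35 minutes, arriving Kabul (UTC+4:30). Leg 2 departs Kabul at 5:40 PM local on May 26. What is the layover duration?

6 hours 50 minutes

Convert departure to UTC: 11:45 PM − 2:00 = 9:45 PM UTC on May 25.
Add 8 hours and 35 minutes flight time → 6:20 AM UTC (May 26).
Kabul is UTC+4:30, so local arrival = 6:20 AM + 4:30 = 10:50 AM on May 26.
Layover = 5:40 PM − 10:50 AM = 6 hours 50 minutes.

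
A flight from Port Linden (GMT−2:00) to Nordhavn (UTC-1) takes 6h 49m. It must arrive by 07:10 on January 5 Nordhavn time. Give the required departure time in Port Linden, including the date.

23:21 on January 4

Target arrival in UTC: 07:10 + 1:00 = 08:10 on Jan 5.
Subtract 6 hours 49 minutes → departure 01:21 UTC on Jan 5.
Port Linden is UTC−2:00: 01:21 − 2:00 = 23:21 on Jan 4.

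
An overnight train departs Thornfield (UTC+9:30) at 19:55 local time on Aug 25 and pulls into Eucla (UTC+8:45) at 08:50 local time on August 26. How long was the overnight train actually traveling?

13 hours 40 minutes

Eucla is 0:45 behind Thornfield.
Clock-face elapsed time (ignoring zones) is 12 hours 55 minutes.
Actual elapsed = 12 hours 55 minutes + 0:45 = 13 hours 40 minutes.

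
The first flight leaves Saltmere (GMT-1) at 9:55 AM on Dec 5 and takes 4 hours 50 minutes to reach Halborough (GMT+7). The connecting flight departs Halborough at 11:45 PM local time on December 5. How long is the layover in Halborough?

1 hour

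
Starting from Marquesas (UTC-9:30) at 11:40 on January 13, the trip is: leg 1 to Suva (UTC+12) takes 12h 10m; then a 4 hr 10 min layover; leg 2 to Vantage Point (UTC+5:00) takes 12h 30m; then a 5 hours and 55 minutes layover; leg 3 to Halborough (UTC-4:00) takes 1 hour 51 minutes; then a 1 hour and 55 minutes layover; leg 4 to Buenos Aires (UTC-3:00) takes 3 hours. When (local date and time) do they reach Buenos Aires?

Convert departure to UTC: 11:40 + 9:30 = 21:10 UTC on Jan 13.
Add 12 hours 10 minutes leg 1 → 09:20 UTC (Jan 14).
Add 4 hours 10 minutes layover in Suva → 13:30 UTC.
Add 12 hours 30 minutes leg 2 → 02:00 UTC (Jan 15).
Add 5 hours and 55 minutes layover in Vantage Point → 07:55 UTC.
Add 1 hour and 51 minutes leg 3 → 09:46 UTC.
Add 1 hour and 55 minutes layover in Halborough → 11:41 UTC.
Add 3 hours leg 4 → 14:41 UTC.
Buenos Aires is UTC−3:00, so local arrival = 14:41 − 3:00 = 11:41 on Jan 15.

11:41 on January 15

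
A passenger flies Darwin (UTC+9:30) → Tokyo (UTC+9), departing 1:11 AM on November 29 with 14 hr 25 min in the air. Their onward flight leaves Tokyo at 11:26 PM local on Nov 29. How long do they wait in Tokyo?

8 hours 20 minutes

Convert departure to UTC: 1:11 AM − 9:30 = 3:41 PM UTC on Nov 28.
Add 14 hours 25 minutes flight time → 6:06 AM UTC (Nov 29).
Tokyo is UTC+9:00, so local arrival = 6:06 AM + 9:00 = 3:06 PM on Nov 29.
Layover = 11:26 PM − 3:06 PM = 8 hours 20 minutes.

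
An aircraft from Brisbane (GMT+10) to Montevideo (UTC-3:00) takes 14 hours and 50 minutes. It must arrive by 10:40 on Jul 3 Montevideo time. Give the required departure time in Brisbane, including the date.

08:50 on Jul 3

Target arrival in UTC: 10:40 + 3:00 = 13:40 on Jul 3.
Subtract 14 hours 50 minutes → departure 22:50 UTC on Jul 2.
Brisbane is UTC+10:00: 22:50 + 10:00 = 08:50 on Jul 3.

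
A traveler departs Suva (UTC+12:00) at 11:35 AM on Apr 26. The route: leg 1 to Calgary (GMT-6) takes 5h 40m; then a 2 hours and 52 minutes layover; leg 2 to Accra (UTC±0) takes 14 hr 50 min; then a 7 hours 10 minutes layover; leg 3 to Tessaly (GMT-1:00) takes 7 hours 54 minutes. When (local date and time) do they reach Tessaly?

1:01 PM on Apr 27

Convert departure to UTC: 11:35 AM − 12:00 = 11:35 PM UTC on Apr 25.
Add 5 hours and 40 minutes leg 1 → 5:15 AM UTC (Apr 26).
Add 2 hours 52 minutes layover in Calgary → 8:07 AM UTC.
Add 14 hours 50 minutes leg 2 → 10:57 PM UTC.
Add 7 hours and 10 minutes layover in Accra → 6:07 AM UTC (Apr 27).
Add 7 hours 54 minutes leg 3 → 2:01 PM UTC.
Tessaly is UTC−1:00, so local arrival = 2:01 PM − 1:00 = 1:01 PM on Apr 27.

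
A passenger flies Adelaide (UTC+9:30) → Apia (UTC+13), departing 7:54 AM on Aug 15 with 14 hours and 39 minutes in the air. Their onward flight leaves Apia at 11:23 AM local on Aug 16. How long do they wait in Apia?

9 hours 20 minutes

Convert departure to UTC: 7:54 AM − 9:30 = 10:24 PM UTC on Aug 14.
Add 14 hours 39 minutes flight time → 1:03 PM UTC (Aug 15).
Apia is UTC+13:00, so local arrival = 1:03 PM + 13:00 = 2:03 AM on Aug 16.
Layover = 11:23 AM − 2:03 AM = 9 hours 20 minutes.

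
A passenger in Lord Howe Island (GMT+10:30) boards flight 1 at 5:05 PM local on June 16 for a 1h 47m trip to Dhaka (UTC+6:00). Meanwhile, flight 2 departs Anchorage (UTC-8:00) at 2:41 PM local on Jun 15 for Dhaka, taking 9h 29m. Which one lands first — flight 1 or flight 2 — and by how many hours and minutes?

the second, by 12 minutes

Flight 1 in UTC: 5:05 PM − 10:30 = 6:35 AM on Jun 16.
+1 hour and 47 minutes → arrive 8:22 AM UTC on Jun 16.
Flight 2 in UTC: 2:41 PM + 8:00 = 10:41 PM on Jun 15.
+9 hours 29 minutes → arrive 8:10 AM UTC on Jun 16.
Flight 2 lands earlier by 12 minutes.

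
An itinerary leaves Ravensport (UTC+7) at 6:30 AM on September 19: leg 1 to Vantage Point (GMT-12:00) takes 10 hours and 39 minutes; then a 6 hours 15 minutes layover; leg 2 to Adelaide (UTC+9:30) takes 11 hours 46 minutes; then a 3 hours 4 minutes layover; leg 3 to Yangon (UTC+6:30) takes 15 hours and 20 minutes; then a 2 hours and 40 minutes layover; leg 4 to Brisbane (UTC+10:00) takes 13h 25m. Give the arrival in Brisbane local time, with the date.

12:39 AM on September 22

Convert departure to UTC: 6:30 AM − 7:00 = 11:30 PM UTC on Sep 18.
Add 10 hours and 39 minutes leg 1 → 10:09 AM UTC (Sep 19).
Add 6 hours 15 minutes layover in Vantage Point → 4:24 PM UTC.
Add 11 hours and 46 minutes leg 2 → 4:10 AM UTC (Sep 20).
Add 3 hours and 4 minutes layover in Adelaide → 7:14 AM UTC.
Add 15 hours 20 minutes leg 3 → 10:34 PM UTC.
Add 2 hours 40 minutes layover in Yangon → 1:14 AM UTC (Sep 21).
Add 13 hours and 25 minutes leg 4 → 2:39 PM UTC.
Brisbane is UTC+10:00, so local arrival = 2:39 PM + 10:00 = 12:39 AM on Sep 22.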